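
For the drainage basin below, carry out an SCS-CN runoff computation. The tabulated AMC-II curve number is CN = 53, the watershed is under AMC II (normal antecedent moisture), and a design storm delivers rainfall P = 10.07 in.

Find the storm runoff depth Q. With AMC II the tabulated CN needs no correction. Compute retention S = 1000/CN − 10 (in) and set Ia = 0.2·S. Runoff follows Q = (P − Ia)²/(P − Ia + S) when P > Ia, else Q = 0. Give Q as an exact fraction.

Average conditions: CN = 53 (no AMC adjustment).
Retention S: 1000/CN − 10 with CN=53.000 → S = 470/53 ≈ 8.868 in
Ia = 0.2S: 0.2·8.868 = 1.774 in (exactly 94/53)
Since P=10.070 > Ia=1.774: effective rainfall P−Ia = 43971/5300 in
Q = (43971/5300)²/((43971/5300) + 470/53) = (1933448841/28090000)/(90971/5300) = 1933448841/482146300 in ≈ 4.010 in

Q = 1933448841/482146300 in ≈ 4.010 in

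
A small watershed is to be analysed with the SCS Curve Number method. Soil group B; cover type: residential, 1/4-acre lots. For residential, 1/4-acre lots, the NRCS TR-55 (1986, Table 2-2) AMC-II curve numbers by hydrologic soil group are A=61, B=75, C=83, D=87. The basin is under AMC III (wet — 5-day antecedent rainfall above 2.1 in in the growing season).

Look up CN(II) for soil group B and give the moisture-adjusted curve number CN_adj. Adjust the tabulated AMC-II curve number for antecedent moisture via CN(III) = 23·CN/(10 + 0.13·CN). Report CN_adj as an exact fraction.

CN_adj = 6900/79 ≈ 87.342

NRCS table: residential, 1/4-acre lots, soil group B → CN(II) = 75
Wet (AMC III): CN(III) = 23·75/(10 + 0.13·75) = 1725/(79/4) = 6900/79 ≈ 87.342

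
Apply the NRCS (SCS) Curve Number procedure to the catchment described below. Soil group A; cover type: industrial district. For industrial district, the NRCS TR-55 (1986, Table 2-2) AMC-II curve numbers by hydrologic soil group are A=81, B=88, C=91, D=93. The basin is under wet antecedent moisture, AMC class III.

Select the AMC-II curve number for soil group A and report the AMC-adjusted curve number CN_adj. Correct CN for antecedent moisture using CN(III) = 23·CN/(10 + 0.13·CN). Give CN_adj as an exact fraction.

NRCS table: industrial district, soil group A → CN(II) = 81
CN(III) from CN(II)=81: (23·81)/(10 + 0.13·81) = 186300/2053 ≈ 90.745

CN_adj = 186300/2053 ≈ 90.745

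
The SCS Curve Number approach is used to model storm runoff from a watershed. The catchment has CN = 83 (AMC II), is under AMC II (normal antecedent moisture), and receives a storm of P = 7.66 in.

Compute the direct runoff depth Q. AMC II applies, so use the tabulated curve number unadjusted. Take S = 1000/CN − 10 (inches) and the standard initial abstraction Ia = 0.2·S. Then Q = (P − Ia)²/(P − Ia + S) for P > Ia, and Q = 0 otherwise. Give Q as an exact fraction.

Q = 905347921/160144350 in ≈ 5.653 in

CN(II) = 83; AMC II needs no correction.
Retention S: 1000/CN − 10 with CN=83.000 → S = 170/83 ≈ 2.048 in
Ia = 0.2S: 0.2·2.048 = 0.410 in (exactly 34/83)
Since P=7.660 > Ia=0.410: effective rainfall P−Ia = 30089/4150 in
Runoff Q = (P−Ia)²/(P−Ia+S) = (7.250)²/(7.250+2.048) = 905347921/160144350 ≈ 5.653 in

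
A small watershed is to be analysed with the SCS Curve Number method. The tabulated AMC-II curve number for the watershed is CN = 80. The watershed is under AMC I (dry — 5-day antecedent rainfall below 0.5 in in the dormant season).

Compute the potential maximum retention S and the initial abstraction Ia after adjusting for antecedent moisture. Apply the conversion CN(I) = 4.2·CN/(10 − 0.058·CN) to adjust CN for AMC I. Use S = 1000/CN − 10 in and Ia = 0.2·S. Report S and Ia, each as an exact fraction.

Dry (AMC I): CN(I) = 4.2·80/(10 − 0.058·80) = 336/(134/25) = 4200/67 ≈ 62.687
S = 1000/(4200/67) − 10 = 125/21 in ≈ 5.952 in
Initial abstraction Ia = S/5 = (125/21)/5 = 25/21 ≈ 1.190 in

S = 125/21 in ≈ 5.952 in; Ia = 25/21 in ≈ 1.190 in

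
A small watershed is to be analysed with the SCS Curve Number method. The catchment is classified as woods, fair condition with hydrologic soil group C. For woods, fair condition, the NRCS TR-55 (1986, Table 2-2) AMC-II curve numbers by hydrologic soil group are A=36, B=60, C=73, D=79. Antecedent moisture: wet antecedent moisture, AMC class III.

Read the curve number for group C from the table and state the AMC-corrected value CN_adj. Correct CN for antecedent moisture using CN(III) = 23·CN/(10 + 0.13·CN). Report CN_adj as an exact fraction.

NRCS table: woods, fair condition, soil group C → CN(II) = 73
CN(III) from CN(II)=73: (23·73)/(10 + 0.13·73) = 167900/1949 ≈ 86.147

CN_adj = 167900/1949 ≈ 86.147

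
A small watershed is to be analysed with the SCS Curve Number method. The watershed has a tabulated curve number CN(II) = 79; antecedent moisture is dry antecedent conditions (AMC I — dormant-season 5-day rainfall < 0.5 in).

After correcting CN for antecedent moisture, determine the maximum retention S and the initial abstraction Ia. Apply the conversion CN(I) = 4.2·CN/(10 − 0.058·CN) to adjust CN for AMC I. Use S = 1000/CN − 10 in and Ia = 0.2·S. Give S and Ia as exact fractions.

S = 500/79 in ≈ 6.329 in; Ia = 100/79 in ≈ 1.266 in

Adjust CN=79 to AMC I: 4.2·79/(10 − 0.058·79) → (1659/5) ÷ (2709/500) = 7900/129 ≈ 61.240
S = 1000/(7900/129) − 10 = 500/79 in ≈ 6.329 in
Initial abstraction Ia = S/5 = (500/79)/5 = 100/79 ≈ 1.266 in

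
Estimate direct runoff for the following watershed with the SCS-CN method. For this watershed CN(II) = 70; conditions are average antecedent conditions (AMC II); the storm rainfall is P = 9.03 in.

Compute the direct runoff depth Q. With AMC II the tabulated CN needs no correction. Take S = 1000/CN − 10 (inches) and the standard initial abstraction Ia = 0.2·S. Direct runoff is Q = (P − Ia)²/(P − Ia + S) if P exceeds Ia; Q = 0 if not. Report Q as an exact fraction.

AMC II — tabulated CN = 70 applies directly.
Retention S: 1000/CN − 10 with CN=70.000 → S = 30/7 ≈ 4.286 in
Initial abstraction Ia = S/5 = (30/7)/5 = 6/7 ≈ 0.857 in
P − Ia = 9.030 − 0.857 = 5721/700 ≈ 8.173 in (> 0, runoff occurs)
Q: (5721/700)² ÷ (8721/700) = 3636649/678300 in (≈ 5.361 in)

Q = 3636649/678300 in ≈ 5.361 in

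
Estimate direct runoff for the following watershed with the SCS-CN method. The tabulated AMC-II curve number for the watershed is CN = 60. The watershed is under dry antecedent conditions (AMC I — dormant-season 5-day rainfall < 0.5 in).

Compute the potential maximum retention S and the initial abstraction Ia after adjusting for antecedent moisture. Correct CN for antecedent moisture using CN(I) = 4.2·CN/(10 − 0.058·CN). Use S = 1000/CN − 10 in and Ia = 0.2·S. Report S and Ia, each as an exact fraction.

Dry (AMC I): CN(I) = 4.2·60/(10 − 0.058·60) = 252/(163/25) = 6300/163 ≈ 38.650
S = 1000/(6300/163) − 10 = 1000/63 in ≈ 15.873 in
Initial abstraction Ia = S/5 = (1000/63)/5 = 200/63 ≈ 3.175 in

S = 1000/63 in ≈ 15.873 in; Ia = 200/63 in ≈ 3.175 in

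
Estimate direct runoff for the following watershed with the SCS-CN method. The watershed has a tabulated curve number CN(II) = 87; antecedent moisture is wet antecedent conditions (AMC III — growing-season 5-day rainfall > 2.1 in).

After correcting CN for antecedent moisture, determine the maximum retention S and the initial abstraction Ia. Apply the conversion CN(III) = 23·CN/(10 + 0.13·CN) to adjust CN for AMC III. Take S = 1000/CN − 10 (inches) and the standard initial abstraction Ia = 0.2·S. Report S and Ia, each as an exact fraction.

S = 1300/2001 in ≈ 0.650 in; Ia = 260/2001 in ≈ 0.130 in

Wet (AMC III): CN(III) = 23·87/(10 + 0.13·87) = 2001/(2131/100) = 200100/2131 ≈ 93.900
S = 1000/(200100/2131) − 10 = 1300/2001 in ≈ 0.650 in
Initial abstraction Ia = S/5 = (1300/2001)/5 = 260/2001 ≈ 0.130 in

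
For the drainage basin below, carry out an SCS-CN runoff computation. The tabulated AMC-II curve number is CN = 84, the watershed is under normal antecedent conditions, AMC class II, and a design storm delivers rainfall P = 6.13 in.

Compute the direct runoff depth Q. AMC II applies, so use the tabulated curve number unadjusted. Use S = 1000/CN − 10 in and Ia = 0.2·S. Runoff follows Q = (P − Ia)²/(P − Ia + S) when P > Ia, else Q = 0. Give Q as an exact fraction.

Q = 145757329/33753300 in ≈ 4.318 in

CN(II) = 84; AMC II needs no correction.
Max retention: S = 1000/84 − 10 = 40/21 in (≈ 1.905 in)
Initial abstraction Ia = S/5 = (40/21)/5 = 8/21 ≈ 0.381 in
Excess rainfall: 6.130 − 0.381 = 5.749 in; P > Ia so Q > 0
Runoff Q = (P−Ia)²/(P−Ia+S) = (5.749)²/(5.749+1.905) = 145757329/33753300 ≈ 4.318 in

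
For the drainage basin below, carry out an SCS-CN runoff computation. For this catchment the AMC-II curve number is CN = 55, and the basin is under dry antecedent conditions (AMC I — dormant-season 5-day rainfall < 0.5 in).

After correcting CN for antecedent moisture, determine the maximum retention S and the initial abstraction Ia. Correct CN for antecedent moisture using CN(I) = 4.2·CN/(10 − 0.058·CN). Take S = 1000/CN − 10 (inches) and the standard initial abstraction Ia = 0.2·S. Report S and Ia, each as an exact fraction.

CN(I) from CN(II)=55: (4.2·55)/(10 − 0.058·55) = 7700/227 ≈ 33.921
Max retention: S = 1000/(7700/227) − 10 = 1500/77 in (≈ 19.481 in)
Ia = 0.2S: 0.2·19.481 = 3.896 in (exactly 300/77)

S = 1500/77 in ≈ 19.481 in; Ia = 300/77 in ≈ 3.896 in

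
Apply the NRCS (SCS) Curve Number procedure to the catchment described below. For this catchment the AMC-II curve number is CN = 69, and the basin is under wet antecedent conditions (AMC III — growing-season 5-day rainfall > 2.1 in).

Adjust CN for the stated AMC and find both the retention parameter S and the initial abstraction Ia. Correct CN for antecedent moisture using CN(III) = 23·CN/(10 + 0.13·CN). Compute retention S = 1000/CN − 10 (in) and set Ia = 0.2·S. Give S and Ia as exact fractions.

CN(III) from CN(II)=69: (23·69)/(10 + 0.13·69) = 158700/1897 ≈ 83.658
Max retention: S = 1000/(158700/1897) − 10 = 3100/1587 in (≈ 1.953 in)
Initial abstraction Ia = S/5 = (3100/1587)/5 = 620/1587 ≈ 0.391 in

S = 3100/1587 in ≈ 1.953 in; Ia = 620/1587 in ≈ 0.391 in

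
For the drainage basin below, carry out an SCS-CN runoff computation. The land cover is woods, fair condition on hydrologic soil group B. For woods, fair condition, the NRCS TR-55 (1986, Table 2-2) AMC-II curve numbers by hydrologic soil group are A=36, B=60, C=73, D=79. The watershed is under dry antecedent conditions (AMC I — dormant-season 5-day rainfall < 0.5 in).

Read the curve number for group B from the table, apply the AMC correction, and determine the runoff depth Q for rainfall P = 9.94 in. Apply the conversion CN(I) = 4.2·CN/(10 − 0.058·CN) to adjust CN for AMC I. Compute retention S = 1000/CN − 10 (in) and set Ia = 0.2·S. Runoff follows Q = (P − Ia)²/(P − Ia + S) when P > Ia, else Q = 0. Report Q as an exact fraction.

NRCS table: woods, fair condition, soil group B → CN(II) = 60
Adjust CN=60 to AMC I: 4.2·60/(10 − 0.058·60) → 252 ÷ (163/25) = 6300/163 ≈ 38.650
S = 1000/(6300/163) − 10 = 1000/63 in ≈ 15.873 in
Ia = 0.2·(1000/63) = 200/63 in ≈ 3.175 in
P − Ia = 9.940 − 3.175 = 21311/3150 ≈ 6.765 in (> 0, runoff occurs)
Runoff Q = (P−Ia)²/(P−Ia+S) = (6.765)²/(6.765+15.873) = 454158721/224629650 ≈ 2.022 in

Q = 454158721/224629650 in ≈ 2.022 in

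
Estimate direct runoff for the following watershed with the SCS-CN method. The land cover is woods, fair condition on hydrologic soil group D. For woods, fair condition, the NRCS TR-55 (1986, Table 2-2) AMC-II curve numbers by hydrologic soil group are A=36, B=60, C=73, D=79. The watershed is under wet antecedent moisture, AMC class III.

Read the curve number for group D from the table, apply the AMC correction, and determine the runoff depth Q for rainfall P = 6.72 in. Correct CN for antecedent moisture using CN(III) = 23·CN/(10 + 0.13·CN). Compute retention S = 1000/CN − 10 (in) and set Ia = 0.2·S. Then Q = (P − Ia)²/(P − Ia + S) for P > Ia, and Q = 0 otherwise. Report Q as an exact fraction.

NRCS table: woods, fair condition, soil group D → CN(II) = 79
Adjust CN=79 to AMC III: 23·79/(10 + 0.13·79) → 1817 ÷ (2027/100) = 181700/2027 ≈ 89.640
S = 1000/(181700/2027) − 10 = 2100/1817 in ≈ 1.156 in
Initial abstraction Ia = S/5 = (2100/1817)/5 = 420/1817 ≈ 0.231 in
Excess rainfall: 6.720 − 0.231 = 6.489 in; P > Ia so Q > 0
Runoff Q = (P−Ia)²/(P−Ia+S) = (6.489)²/(6.489+1.156) = 172383134/31297825 ≈ 5.508 in

Q = 172383134/31297825 in ≈ 5.508 in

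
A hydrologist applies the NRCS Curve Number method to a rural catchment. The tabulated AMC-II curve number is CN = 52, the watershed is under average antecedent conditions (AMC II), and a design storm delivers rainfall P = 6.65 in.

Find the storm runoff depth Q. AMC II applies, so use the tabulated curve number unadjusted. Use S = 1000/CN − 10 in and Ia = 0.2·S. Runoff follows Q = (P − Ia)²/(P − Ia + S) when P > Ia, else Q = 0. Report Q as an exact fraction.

CN(II) = 52; AMC II needs no correction.
Retention S: 1000/CN − 10 with CN=52.000 → S = 120/13 ≈ 9.231 in
Ia = 0.2·(120/13) = 24/13 in ≈ 1.846 in
P − Ia = 6.650 − 1.846 = 1249/260 ≈ 4.804 in (> 0, runoff occurs)
Q = (1249/260)²/((1249/260) + 120/13) = (1560001/67600)/(3649/260) = 1560001/948740 in ≈ 1.644 in

Q = 1560001/948740 in ≈ 1.644 in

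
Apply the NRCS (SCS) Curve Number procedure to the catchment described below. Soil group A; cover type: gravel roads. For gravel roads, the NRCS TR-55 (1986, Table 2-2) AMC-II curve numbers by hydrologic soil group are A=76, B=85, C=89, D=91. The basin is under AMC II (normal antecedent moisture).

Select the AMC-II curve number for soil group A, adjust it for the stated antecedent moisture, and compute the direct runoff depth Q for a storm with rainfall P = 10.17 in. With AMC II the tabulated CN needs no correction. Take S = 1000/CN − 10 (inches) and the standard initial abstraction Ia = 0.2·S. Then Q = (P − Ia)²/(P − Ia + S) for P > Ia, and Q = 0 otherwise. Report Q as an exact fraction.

Q = 109481043/15277900 in ≈ 7.166 in

NRCS table: gravel roads, soil group A → CN(II) = 76
AMC II — tabulated CN = 76 applies directly.
S = 1000/76 − 10 = 60/19 in ≈ 3.158 in
Ia = 0.2S: 0.2·3.158 = 0.632 in (exactly 12/19)
P − Ia = 10.170 − 0.632 = 18123/1900 ≈ 9.538 in (> 0, runoff occurs)
Q = (18123/1900)²/((18123/1900) + 60/19) = (328443129/3610000)/(24123/1900) = 109481043/15277900 in ≈ 7.166 in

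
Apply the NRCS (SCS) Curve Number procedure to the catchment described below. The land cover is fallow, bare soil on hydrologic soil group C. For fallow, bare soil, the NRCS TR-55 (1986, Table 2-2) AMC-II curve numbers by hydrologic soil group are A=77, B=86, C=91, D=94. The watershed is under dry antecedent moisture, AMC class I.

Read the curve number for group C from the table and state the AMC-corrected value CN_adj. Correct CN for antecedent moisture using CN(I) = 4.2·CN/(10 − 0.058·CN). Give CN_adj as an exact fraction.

CN_adj = 63700/787 ≈ 80.940

NRCS table: fallow, bare soil, soil group C → CN(II) = 91
CN(I) from CN(II)=91: (4.2·91)/(10 − 0.058·91) = 63700/787 ≈ 80.940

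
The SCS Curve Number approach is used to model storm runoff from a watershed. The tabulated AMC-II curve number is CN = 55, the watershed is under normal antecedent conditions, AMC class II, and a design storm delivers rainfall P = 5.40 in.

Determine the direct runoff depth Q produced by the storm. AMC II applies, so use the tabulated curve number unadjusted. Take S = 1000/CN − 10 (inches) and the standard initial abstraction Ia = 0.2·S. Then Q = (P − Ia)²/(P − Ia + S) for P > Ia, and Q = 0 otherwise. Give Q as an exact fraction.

CN(II) = 55; AMC II needs no correction.
S = 1000/55 − 10 = 90/11 in ≈ 8.182 in
Ia = 0.2S: 0.2·8.182 = 1.636 in (exactly 18/11)
Excess rainfall: 5.400 − 1.636 = 3.764 in; P > Ia so Q > 0
Runoff Q = (P−Ia)²/(P−Ia+S) = (3.764)²/(3.764+8.182) = 4761/4015 ≈ 1.186 in

Q = 4761/4015 in ≈ 1.186 in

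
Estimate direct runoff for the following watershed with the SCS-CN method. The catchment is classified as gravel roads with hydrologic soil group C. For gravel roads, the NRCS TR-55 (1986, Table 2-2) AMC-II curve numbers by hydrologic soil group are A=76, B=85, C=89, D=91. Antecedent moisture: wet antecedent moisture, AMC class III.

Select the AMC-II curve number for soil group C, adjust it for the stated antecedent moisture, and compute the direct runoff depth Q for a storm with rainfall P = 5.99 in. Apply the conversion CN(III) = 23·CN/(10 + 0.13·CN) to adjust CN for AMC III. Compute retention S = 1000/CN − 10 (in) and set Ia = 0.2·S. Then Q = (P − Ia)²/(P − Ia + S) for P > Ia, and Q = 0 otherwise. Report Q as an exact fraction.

Q = 1449984447409/269007119100 in ≈ 5.390 in

NRCS table: gravel roads, soil group C → CN(II) = 89
CN(III) from CN(II)=89: (23·89)/(10 + 0.13·89) = 204700/2157 ≈ 94.900
Retention S: 1000/CN − 10 with CN=94.900 → S = 1100/2047 ≈ 0.537 in
Initial abstraction Ia = S/5 = (1100/2047)/5 = 220/2047 ≈ 0.107 in
Since P=5.990 > Ia=0.107: effective rainfall P−Ia = 1204153/204700 in
Runoff Q = (P−Ia)²/(P−Ia+S) = (5.883)²/(5.883+0.537) = 1449984447409/269007119100 ≈ 5.390 in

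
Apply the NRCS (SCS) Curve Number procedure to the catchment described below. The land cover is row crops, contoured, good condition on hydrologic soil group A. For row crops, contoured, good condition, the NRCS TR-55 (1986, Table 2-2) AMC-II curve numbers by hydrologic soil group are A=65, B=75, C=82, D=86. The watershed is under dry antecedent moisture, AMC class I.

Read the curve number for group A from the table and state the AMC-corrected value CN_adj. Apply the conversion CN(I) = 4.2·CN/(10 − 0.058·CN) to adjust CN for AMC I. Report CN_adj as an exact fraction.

CN_adj = 3900/89 ≈ 43.820

NRCS table: row crops, contoured, good condition, soil group A → CN(II) = 65
Dry (AMC I): CN(I) = 4.2·65/(10 − 0.058·65) = 273/(623/100) = 3900/89 ≈ 43.820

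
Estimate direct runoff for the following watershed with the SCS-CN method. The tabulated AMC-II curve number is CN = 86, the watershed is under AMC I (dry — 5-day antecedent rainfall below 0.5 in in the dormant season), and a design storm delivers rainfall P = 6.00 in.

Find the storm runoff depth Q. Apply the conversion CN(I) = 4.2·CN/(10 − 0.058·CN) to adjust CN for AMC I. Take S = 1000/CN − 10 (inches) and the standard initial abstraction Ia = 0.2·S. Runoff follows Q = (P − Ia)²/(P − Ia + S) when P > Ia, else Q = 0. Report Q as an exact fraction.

Q = 227138/75723 in ≈ 3.000 in

CN(I) from CN(II)=86: (4.2·86)/(10 − 0.058·86) = 12900/179 ≈ 72.067
S = 1000/(12900/179) − 10 = 500/129 in ≈ 3.876 in
Initial abstraction Ia = S/5 = (500/129)/5 = 100/129 ≈ 0.775 in
Since P=6.000 > Ia=0.775: effective rainfall P−Ia = 674/129 in
Q = (674/129)²/((674/129) + 500/129) = (454276/16641)/(1174/129) = 227138/75723 in ≈ 3.000 in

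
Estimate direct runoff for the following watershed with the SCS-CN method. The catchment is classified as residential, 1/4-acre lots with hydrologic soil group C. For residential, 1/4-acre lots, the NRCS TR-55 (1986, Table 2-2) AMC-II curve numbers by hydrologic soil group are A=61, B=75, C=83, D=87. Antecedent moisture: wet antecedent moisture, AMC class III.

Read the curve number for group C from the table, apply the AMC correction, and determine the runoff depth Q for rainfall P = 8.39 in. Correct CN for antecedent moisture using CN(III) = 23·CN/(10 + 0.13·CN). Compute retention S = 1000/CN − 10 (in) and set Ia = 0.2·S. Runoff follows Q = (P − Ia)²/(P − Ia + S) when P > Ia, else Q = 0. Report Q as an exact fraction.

Q = 2457529657801/331717575900 in ≈ 7.408 in

NRCS table: residential, 1/4-acre lots, soil group C → CN(II) = 83
Adjust CN=83 to AMC III: 23·83/(10 + 0.13·83) → 1909 ÷ (2079/100) = 190900/2079 ≈ 91.823
S = 1000/(190900/2079) − 10 = 1700/1909 in ≈ 0.891 in
Ia = 0.2S: 0.2·0.891 = 0.178 in (exactly 340/1909)
P − Ia = 8.390 − 0.178 = 1567651/190900 ≈ 8.212 in (> 0, runoff occurs)
Runoff Q = (P−Ia)²/(P−Ia+S) = (8.212)²/(8.212+0.891) = 2457529657801/331717575900 ≈ 7.408 in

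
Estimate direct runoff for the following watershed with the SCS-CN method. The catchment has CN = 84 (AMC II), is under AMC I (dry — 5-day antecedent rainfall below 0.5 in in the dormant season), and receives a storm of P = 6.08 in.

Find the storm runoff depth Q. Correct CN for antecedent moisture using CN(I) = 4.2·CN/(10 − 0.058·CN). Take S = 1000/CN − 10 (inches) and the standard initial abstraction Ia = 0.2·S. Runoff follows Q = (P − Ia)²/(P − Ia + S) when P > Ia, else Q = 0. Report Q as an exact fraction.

Adjust CN=84 to AMC I: 4.2·84/(10 − 0.058·84) → (1764/5) ÷ (641/125) = 44100/641 ≈ 68.799
S = 1000/(44100/641) − 10 = 2000/441 in ≈ 4.535 in
Initial abstraction Ia = S/5 = (2000/441)/5 = 400/441 ≈ 0.907 in
P − Ia = 6.080 − 0.907 = 57032/11025 ≈ 5.173 in (> 0, runoff occurs)
Q = (57032/11025)²/((57032/11025) + 2000/441) = (3252649024/121550625)/(107032/11025) = 406581128/147503475 in ≈ 2.756 in

Q = 406581128/147503475 in ≈ 2.756 in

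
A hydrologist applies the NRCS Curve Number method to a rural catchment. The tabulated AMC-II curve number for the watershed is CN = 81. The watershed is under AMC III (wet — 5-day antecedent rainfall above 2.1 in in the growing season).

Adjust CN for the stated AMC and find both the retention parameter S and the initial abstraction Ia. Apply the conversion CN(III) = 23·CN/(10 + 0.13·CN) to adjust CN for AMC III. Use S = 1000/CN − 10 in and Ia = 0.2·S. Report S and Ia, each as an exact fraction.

S = 1900/1863 in ≈ 1.020 in; Ia = 380/1863 in ≈ 0.204 in

Adjust CN=81 to AMC III: 23·81/(10 + 0.13·81) → 1863 ÷ (2053/100) = 186300/2053 ≈ 90.745
Retention S: 1000/CN − 10 with CN=90.745 → S = 1900/1863 ≈ 1.020 in
Ia = 0.2S: 0.2·1.020 = 0.204 in (exactly 380/1863)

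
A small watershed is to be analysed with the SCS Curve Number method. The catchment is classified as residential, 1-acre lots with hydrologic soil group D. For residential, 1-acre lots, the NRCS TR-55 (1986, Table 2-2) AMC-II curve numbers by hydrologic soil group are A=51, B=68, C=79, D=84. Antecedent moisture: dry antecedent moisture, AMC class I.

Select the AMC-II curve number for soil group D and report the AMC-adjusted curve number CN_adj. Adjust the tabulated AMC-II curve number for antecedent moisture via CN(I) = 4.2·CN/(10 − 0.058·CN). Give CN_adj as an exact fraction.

CN_adj = 44100/641 ≈ 68.799

NRCS table: residential, 1-acre lots, soil group D → CN(II) = 84
Dry (AMC I): CN(I) = 4.2·84/(10 − 0.058·84) = (1764/5)/(641/125) = 44100/641 ≈ 68.799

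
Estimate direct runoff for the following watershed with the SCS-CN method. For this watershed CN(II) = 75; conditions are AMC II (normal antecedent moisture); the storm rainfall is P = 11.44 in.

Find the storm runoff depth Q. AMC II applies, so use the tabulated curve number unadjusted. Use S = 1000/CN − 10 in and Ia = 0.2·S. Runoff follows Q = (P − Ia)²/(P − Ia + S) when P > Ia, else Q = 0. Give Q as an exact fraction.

Average conditions: CN = 75 (no AMC adjustment).
S = 1000/75 − 10 = 10/3 in ≈ 3.333 in
Ia = 0.2S: 0.2·3.333 = 0.667 in (exactly 2/3)
Since P=11.440 > Ia=0.667: effective rainfall P−Ia = 808/75 in
Q = (808/75)²/((808/75) + 10/3) = (652864/5625)/(1058/75) = 326432/39675 in ≈ 8.228 in

Q = 326432/39675 in ≈ 8.228 in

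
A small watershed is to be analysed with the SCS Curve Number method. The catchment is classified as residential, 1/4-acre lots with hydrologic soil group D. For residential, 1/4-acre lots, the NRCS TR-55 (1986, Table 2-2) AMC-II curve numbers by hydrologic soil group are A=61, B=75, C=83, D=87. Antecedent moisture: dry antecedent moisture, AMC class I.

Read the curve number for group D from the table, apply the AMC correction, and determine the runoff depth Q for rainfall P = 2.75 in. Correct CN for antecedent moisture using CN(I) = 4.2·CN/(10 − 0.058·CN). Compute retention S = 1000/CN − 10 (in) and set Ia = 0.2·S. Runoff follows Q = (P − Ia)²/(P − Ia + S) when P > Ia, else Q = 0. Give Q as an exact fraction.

Q = 221920609/298875276 in ≈ 0.743 in

NRCS table: residential, 1/4-acre lots, soil group D → CN(II) = 87
Dry (AMC I): CN(I) = 4.2·87/(10 − 0.058·87) = (1827/5)/(2477/500) = 182700/2477 ≈ 73.759
Retention S: 1000/CN − 10 with CN=73.759 → S = 6500/1827 ≈ 3.558 in
Ia = 0.2·(6500/1827) = 1300/1827 in ≈ 0.712 in
Excess rainfall: 2.750 − 0.712 = 2.038 in; P > Ia so Q > 0
Q = (14897/7308)²/((14897/7308) + 6500/1827) = (221920609/53406864)/(40897/7308) = 221920609/298875276 in ≈ 0.743 in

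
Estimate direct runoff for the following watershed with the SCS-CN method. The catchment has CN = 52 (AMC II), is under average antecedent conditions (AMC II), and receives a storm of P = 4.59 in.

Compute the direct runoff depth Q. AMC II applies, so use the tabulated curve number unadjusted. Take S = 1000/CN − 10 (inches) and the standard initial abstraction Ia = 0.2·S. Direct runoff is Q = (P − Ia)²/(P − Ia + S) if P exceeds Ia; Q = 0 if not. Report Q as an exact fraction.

Q = 4241163/6745700 in ≈ 0.629 in

Average conditions: CN = 52 (no AMC adjustment).
S = 1000/52 − 10 = 120/13 in ≈ 9.231 in
Ia = 0.2S: 0.2·9.231 = 1.846 in (exactly 24/13)
Since P=4.590 > Ia=1.846: effective rainfall P−Ia = 3567/1300 in
Q: (3567/1300)² ÷ (15567/1300) = 4241163/6745700 in (≈ 0.629 in)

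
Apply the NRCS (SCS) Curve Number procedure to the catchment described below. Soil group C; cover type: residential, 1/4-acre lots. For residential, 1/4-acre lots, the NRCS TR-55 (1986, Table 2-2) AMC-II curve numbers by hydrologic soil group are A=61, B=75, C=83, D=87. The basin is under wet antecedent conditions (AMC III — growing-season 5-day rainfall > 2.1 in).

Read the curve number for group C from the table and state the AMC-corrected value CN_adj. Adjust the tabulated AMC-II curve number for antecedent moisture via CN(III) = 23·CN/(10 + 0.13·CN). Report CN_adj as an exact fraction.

NRCS table: residential, 1/4-acre lots, soil group C → CN(II) = 83
Wet (AMC III): CN(III) = 23·83/(10 + 0.13·83) = 1909/(2079/100) = 190900/2079 ≈ 91.823

CN_adj = 190900/2079 ≈ 91.823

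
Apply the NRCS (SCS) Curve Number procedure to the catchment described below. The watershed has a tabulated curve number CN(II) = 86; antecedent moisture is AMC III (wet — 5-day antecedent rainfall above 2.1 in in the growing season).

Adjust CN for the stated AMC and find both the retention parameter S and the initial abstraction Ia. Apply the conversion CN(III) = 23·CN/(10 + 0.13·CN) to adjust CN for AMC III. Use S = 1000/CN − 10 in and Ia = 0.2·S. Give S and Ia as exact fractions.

S = 700/989 in ≈ 0.708 in; Ia = 140/989 in ≈ 0.142 in

CN(III) from CN(II)=86: (23·86)/(10 + 0.13·86) = 98900/1059 ≈ 93.390
S = 1000/(98900/1059) − 10 = 700/989 in ≈ 0.708 in
Ia = 0.2S: 0.2·0.708 = 0.142 in (exactly 140/989)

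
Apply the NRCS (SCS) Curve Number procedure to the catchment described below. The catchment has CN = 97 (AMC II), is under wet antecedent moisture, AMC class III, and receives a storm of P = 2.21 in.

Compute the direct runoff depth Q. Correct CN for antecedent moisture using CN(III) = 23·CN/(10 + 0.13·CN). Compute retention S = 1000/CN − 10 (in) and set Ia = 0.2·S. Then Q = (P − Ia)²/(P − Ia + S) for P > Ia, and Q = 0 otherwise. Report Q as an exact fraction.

Q = 237218676601/115354078100 in ≈ 2.056 in

Wet (AMC III): CN(III) = 23·97/(10 + 0.13·97) = 2231/(2261/100) = 223100/2261 ≈ 98.673
Retention S: 1000/CN − 10 with CN=98.673 → S = 300/2231 ≈ 0.134 in
Ia = 0.2S: 0.2·0.134 = 0.027 in (exactly 60/2231)
Excess rainfall: 2.210 − 0.027 = 2.183 in; P > Ia so Q > 0
Runoff Q = (P−Ia)²/(P−Ia+S) = (2.183)²/(2.183+0.134) = 237218676601/115354078100 ≈ 2.056 in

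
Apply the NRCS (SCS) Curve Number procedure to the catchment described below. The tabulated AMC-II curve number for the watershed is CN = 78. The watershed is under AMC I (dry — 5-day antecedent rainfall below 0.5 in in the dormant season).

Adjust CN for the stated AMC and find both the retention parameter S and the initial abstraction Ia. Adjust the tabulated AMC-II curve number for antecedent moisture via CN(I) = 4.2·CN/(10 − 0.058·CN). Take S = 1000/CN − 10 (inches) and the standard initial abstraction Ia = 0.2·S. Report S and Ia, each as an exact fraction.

S = 5500/819 in ≈ 6.716 in; Ia = 1100/819 in ≈ 1.343 in

Adjust CN=78 to AMC I: 4.2·78/(10 − 0.058·78) → (1638/5) ÷ (1369/250) = 81900/1369 ≈ 59.825
Max retention: S = 1000/(81900/1369) − 10 = 5500/819 in (≈ 6.716 in)
Ia = 0.2·(5500/819) = 1100/819 in ≈ 1.343 in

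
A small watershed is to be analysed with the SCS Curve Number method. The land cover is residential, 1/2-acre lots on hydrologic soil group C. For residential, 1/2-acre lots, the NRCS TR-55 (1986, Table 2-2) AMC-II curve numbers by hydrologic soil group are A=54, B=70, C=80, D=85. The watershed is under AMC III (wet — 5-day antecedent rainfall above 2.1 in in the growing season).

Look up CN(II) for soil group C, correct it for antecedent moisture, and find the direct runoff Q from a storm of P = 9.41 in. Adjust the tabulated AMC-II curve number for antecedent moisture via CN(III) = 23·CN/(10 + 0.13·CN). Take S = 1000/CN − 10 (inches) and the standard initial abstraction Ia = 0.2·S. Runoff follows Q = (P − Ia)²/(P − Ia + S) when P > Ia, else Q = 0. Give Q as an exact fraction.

Q = 447026449/54378900 in ≈ 8.221 in

NRCS table: residential, 1/2-acre lots, soil group C → CN(II) = 80
CN(III) from CN(II)=80: (23·80)/(10 + 0.13·80) = 4600/51 ≈ 90.196
Retention S: 1000/CN − 10 with CN=90.196 → S = 25/23 ≈ 1.087 in
Ia = 0.2·(25/23) = 5/23 in ≈ 0.217 in
Since P=9.410 > Ia=0.217: effective rainfall P−Ia = 21143/2300 in
Q = (21143/2300)²/((21143/2300) + 25/23) = (447026449/5290000)/(23643/2300) = 447026449/54378900 in ≈ 8.221 in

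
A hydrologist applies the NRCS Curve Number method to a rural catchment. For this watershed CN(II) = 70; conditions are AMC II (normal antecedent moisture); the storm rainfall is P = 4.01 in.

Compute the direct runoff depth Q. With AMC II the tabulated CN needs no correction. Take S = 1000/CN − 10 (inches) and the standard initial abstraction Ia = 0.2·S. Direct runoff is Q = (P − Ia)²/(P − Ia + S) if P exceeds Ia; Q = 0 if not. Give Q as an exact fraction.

AMC II — tabulated CN = 70 applies directly.
S = 1000/70 − 10 = 30/7 in ≈ 4.286 in
Initial abstraction Ia = S/5 = (30/7)/5 = 6/7 ≈ 0.857 in
Since P=4.010 > Ia=0.857: effective rainfall P−Ia = 2207/700 in
Q: (2207/700)² ÷ (5207/700) = 4870849/3644900 in (≈ 1.336 in)

Q = 4870849/3644900 in ≈ 1.336 in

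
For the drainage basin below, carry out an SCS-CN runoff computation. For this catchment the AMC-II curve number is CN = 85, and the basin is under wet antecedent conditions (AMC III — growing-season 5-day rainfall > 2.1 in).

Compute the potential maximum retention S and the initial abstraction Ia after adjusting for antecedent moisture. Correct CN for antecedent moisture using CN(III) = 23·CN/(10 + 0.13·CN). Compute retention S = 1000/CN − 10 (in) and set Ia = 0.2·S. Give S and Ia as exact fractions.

CN(III) from CN(II)=85: (23·85)/(10 + 0.13·85) = 39100/421 ≈ 92.874
S = 1000/(39100/421) − 10 = 300/391 in ≈ 0.767 in
Ia = 0.2S: 0.2·0.767 = 0.153 in (exactly 60/391)

S = 300/391 in ≈ 0.767 in; Ia = 60/391 in ≈ 0.153 in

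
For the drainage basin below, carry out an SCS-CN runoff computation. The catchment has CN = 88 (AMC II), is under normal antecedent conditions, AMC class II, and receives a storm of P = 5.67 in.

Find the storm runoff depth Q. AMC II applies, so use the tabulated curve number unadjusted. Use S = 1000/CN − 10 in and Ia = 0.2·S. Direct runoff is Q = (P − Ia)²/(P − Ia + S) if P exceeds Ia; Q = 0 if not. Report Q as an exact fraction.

CN(II) = 88; AMC II needs no correction.
S = 1000/88 − 10 = 15/11 in ≈ 1.364 in
Ia = 0.2S: 0.2·1.364 = 0.273 in (exactly 3/11)
Excess rainfall: 5.670 − 0.273 = 5.397 in; P > Ia so Q > 0
Runoff Q = (P−Ia)²/(P−Ia+S) = (5.397)²/(5.397+1.364) = 11749323/2726900 ≈ 4.309 in

Q = 11749323/2726900 in ≈ 4.309 in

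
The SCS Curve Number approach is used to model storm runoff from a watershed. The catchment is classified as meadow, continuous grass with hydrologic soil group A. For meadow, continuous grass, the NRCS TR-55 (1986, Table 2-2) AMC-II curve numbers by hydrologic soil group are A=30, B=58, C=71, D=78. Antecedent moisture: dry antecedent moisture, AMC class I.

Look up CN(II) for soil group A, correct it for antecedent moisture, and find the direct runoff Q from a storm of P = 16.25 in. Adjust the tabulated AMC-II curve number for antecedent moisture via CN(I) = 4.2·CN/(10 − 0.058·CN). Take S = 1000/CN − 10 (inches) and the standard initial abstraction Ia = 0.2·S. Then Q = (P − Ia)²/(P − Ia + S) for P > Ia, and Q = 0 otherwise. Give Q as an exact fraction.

Q = 6845/15732 in ≈ 0.435 in

NRCS table: meadow, continuous grass, soil group A → CN(II) = 30
Adjust CN=30 to AMC I: 4.2·30/(10 − 0.058·30) → 126 ÷ (413/50) = 900/59 ≈ 15.254
Retention S: 1000/CN − 10 with CN=15.254 → S = 500/9 ≈ 55.556 in
Initial abstraction Ia = S/5 = (500/9)/5 = 100/9 ≈ 11.111 in
P − Ia = 16.250 − 11.111 = 185/36 ≈ 5.139 in (> 0, runoff occurs)
Runoff Q = (P−Ia)²/(P−Ia+S) = (5.139)²/(5.139+55.556) = 6845/15732 ≈ 0.435 in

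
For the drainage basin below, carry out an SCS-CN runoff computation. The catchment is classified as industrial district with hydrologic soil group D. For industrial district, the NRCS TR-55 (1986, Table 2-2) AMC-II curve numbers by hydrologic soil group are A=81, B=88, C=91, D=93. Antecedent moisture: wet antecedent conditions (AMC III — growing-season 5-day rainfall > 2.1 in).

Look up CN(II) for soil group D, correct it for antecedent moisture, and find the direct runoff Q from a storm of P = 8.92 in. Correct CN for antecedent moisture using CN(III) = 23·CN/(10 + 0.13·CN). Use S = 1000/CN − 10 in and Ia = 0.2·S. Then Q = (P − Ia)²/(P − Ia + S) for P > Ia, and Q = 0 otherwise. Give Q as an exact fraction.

Q = 224199409009/26256064575 in ≈ 8.539 in

NRCS table: industrial district, soil group D → CN(II) = 93
Wet (AMC III): CN(III) = 23·93/(10 + 0.13·93) = 2139/(2209/100) = 213900/2209 ≈ 96.831
Retention S: 1000/CN − 10 with CN=96.831 → S = 700/2139 ≈ 0.327 in
Ia = 0.2·(700/2139) = 140/2139 in ≈ 0.065 in
P − Ia = 8.920 − 0.065 = 473497/53475 ≈ 8.855 in (> 0, runoff occurs)
Q: (473497/53475)² ÷ (490997/53475) = 224199409009/26256064575 in (≈ 8.539 in)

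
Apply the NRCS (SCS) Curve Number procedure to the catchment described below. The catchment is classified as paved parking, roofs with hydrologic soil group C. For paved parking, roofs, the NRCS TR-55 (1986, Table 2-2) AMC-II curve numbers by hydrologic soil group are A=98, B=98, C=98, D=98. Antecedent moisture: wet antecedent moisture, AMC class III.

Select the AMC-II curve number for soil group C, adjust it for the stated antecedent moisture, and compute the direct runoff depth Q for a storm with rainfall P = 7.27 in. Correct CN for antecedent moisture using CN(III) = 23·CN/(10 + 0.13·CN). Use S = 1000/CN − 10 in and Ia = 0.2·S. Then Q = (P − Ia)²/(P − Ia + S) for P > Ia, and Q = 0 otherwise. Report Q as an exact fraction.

Q = 668026694241/93239978300 in ≈ 7.165 in

NRCS table: paved parking, roofs, soil group C → CN(II) = 98
Adjust CN=98 to AMC III: 23·98/(10 + 0.13·98) → 2254 ÷ (1137/50) = 112700/1137 ≈ 99.120
Retention S: 1000/CN − 10 with CN=99.120 → S = 100/1127 ≈ 0.089 in
Ia = 0.2·(100/1127) = 20/1127 in ≈ 0.018 in
Since P=7.270 > Ia=0.018: effective rainfall P−Ia = 817329/112700 in
Q: (817329/112700)² ÷ (827329/112700) = 668026694241/93239978300 in (≈ 7.165 in)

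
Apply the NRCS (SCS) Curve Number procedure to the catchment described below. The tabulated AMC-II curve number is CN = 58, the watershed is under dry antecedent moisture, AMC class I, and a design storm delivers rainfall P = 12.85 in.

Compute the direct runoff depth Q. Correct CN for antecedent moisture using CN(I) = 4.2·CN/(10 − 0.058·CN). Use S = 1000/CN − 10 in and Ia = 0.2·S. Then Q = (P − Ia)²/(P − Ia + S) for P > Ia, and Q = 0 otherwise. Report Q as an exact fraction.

CN(I) from CN(II)=58: (4.2·58)/(10 − 0.058·58) = 2900/79 ≈ 36.709
Retention S: 1000/CN − 10 with CN=36.709 → S = 500/29 ≈ 17.241 in
Ia = 0.2S: 0.2·17.241 = 3.448 in (exactly 100/29)
Since P=12.850 > Ia=3.448: effective rainfall P−Ia = 5453/580 in
Runoff Q = (P−Ia)²/(P−Ia+S) = (9.402)²/(9.402+17.241) = 29735209/8962740 ≈ 3.318 in

Q = 29735209/8962740 in ≈ 3.318 in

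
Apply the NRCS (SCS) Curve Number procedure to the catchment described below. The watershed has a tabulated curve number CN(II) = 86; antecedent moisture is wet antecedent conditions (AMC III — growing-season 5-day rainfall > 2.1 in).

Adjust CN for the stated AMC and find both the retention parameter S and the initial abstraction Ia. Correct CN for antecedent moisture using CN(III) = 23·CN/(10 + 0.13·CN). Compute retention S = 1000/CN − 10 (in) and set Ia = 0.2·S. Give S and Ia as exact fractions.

S = 700/989 in ≈ 0.708 in; Ia = 140/989 in ≈ 0.142 in

CN(III) from CN(II)=86: (23·86)/(10 + 0.13·86) = 98900/1059 ≈ 93.390
Retention S: 1000/CN − 10 with CN=93.390 → S = 700/989 ≈ 0.708 in
Ia = 0.2·(700/989) = 140/989 in ≈ 0.142 in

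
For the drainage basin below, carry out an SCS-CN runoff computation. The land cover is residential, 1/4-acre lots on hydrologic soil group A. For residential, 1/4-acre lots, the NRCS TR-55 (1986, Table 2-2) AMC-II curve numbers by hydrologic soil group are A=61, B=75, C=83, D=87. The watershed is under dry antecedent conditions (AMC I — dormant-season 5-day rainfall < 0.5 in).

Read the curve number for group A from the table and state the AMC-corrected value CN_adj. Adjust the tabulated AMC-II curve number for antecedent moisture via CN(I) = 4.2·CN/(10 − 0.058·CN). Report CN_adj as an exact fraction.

NRCS table: residential, 1/4-acre lots, soil group A → CN(II) = 61
Adjust CN=61 to AMC I: 4.2·61/(10 − 0.058·61) → (1281/5) ÷ (3231/500) = 42700/1077 ≈ 39.647

CN_adj = 42700/1077 ≈ 39.647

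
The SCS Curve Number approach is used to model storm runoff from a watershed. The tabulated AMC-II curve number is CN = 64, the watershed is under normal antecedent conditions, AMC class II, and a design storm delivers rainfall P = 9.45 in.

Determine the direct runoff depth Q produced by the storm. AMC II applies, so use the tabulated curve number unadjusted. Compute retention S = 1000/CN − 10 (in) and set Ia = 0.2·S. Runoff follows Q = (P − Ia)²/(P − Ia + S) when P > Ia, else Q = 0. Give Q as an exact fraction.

AMC II — tabulated CN = 64 applies directly.
Max retention: S = 1000/64 − 10 = 45/8 in (≈ 5.625 in)
Ia = 0.2S: 0.2·5.625 = 1.125 in (exactly 9/8)
Since P=9.450 > Ia=1.125: effective rainfall P−Ia = 333/40 in
Q: (333/40)² ÷ (279/20) = 12321/2480 in (≈ 4.968 in)

Q = 12321/2480 in ≈ 4.968 in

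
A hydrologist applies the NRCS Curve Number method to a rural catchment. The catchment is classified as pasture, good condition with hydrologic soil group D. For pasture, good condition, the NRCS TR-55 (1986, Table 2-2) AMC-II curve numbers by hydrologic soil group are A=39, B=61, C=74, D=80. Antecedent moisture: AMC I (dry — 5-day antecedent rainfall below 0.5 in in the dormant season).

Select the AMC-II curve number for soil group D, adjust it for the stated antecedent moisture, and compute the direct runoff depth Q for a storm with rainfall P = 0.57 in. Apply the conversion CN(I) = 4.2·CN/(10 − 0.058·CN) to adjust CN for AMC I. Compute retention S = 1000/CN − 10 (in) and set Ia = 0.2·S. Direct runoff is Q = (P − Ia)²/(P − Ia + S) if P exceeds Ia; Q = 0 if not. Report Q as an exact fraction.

Q = 0 in ≈ 0.000 in

NRCS table: pasture, good condition, soil group D → CN(II) = 80
Adjust CN=80 to AMC I: 4.2·80/(10 − 0.058·80) → 336 ÷ (134/25) = 4200/67 ≈ 62.687
Retention S: 1000/CN − 10 with CN=62.687 → S = 125/21 ≈ 5.952 in
Ia = 0.2S: 0.2·5.952 = 1.190 in (exactly 25/21)
P = 0.570 ≤ Ia = 1.190 in: entire storm abstracted, Q = 0.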